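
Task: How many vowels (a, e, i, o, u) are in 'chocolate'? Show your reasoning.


Vowels in 'chocolate': o, o, a, e = 4 vowels.

4


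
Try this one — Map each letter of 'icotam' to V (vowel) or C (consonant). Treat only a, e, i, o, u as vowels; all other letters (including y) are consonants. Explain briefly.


Letter mapping: i = V, c = C, o = V, t = C, a = V, m = C.

VCVCVC


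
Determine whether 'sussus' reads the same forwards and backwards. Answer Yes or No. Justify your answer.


Forward: 'sussus'
Reversed: 'sussus'
They are identical.

Yes


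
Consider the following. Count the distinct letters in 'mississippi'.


Unique letters in 'mississippi': {i, m, p, s} = 4 distinct letters.

4


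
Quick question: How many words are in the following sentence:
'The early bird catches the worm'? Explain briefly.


Split into words: The | early | bird | catches | the | worm = 6 words.

6


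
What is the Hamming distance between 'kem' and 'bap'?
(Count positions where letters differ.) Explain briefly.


Alignment:
Position 1: 'k' vs 'b' = DIFFER
Position 2: 'e' vs 'a' = DIFFER
Position 3: 'm' vs 'p' = DIFFER
Total differences: 3

3


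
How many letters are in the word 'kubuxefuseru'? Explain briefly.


Spell out 'kubuxefuseru' and number each letter: k(1), u(2), b(3), u(4), x(5), e(6), f(7), u(8), s(9), e(10), r(11), u(12). Total: 12 letters.

12


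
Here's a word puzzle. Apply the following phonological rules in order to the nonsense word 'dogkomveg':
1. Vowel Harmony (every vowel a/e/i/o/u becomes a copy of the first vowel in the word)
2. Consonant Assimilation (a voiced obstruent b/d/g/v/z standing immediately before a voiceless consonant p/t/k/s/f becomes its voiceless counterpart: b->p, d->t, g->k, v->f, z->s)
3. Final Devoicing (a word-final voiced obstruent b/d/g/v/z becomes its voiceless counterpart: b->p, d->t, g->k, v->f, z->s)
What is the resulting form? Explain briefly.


Starting form: 'dogkomveg'
Rule 1: Vowel Harmony: all vowels become 'o' (matching first vowel). 'dogkomveg' -> 'dogkomvog'
Rule 2: Consonant Assimilation: voiced obstruent before voiceless consonant becomes voiceless ('gk' -> 'kk'). 'dogkomvog' -> 'dokkomvog'
Rule 3: Final Devoicing: word-final voiced obstruent 'g' becomes voiceless 'k'. 'dokkomvog' -> 'dokkomvok'
Final form: 'dokkomvok'

dokkomvok


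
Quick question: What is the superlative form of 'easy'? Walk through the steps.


Apply superlative formation (consonant + y: change y to i, add -est): 'easy' -> 'easiest'.

easiest


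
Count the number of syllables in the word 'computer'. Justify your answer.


Break 'computer' into syllables: com-pu-ter -> com | pu | ter = 3 syllables

3 syllables


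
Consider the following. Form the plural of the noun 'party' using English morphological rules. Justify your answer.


Apply rule: Change -y to -ies (consonant + y). 'party' becomes 'parties'.

parties


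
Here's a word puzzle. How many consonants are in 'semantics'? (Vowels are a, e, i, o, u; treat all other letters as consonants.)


Consonants in 'semantics': s, m, n, t, c, s = 6 consonants.

6


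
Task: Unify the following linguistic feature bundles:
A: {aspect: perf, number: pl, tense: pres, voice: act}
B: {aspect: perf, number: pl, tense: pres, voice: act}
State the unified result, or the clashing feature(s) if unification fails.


Compare features:
aspect: A=perf vs B=perf -> unified: perf
number: A=pl vs B=pl -> unified: pl
tense: A=pres vs B=pres -> unified: pres
voice: A=act vs B=act -> unified: act
No clashes found.

Unified: {aspect: perf, number: pl, tense: pres, voice: act}


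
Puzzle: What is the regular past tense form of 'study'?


Apply rule: Change -y to -ied. 'study' becomes 'studied'.

studied


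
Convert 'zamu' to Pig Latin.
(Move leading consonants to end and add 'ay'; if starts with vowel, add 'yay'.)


'zamu': move consonant cluster 'z' to end and add 'ay': 'amuzay'.

amuzay


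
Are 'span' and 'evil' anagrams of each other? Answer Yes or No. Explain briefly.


Sorted letters of 'span': 'anps'
Sorted letters of 'evil': 'eilv'
They do not match.

No


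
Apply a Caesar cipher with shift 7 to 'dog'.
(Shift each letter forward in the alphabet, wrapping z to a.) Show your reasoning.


Shift each letter by 7: d -> k, o -> v, g -> n. Result: 'kvn'.

kvn


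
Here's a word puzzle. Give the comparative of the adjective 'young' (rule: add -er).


Apply comparative formation (add -er): 'young' -> 'younger'.

younger


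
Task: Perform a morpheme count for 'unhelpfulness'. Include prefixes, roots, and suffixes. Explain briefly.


Decomposition: un- (prefix) + help (root) + -ful (suffix) + -ness (suffix) = 4 morpheme(s)

4 morphemes


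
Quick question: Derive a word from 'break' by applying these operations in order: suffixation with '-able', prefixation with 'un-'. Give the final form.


Step 1: Add suffix '-able' to 'break' = 'breakable'
Step 2: Add prefix 'un-' to 'breakable' = 'unbreakable'

unbreakable


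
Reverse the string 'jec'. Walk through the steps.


Reverse 'jec' character by character: 'cej'.

cej


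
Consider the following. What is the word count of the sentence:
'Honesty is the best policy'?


Split into words: Honesty | is | the | best | policy = 5 words.

5


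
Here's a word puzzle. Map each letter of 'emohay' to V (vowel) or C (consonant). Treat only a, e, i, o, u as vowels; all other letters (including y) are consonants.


Letter mapping: e = V, m = C, o = V, h = C, a = V, y = C.

VCVCVC


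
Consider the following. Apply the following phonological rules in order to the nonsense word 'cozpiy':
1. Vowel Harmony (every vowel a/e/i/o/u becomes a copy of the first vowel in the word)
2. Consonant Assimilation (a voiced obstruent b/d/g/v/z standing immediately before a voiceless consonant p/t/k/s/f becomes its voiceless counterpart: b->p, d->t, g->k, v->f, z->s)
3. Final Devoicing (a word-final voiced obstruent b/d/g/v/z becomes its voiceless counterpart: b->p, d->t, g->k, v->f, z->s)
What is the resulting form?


Starting form: 'cozpiy'
Rule 1: Vowel Harmony: all vowels become 'o' (matching first vowel). 'cozpiy' -> 'cozpoy'
Rule 2: Consonant Assimilation: voiced obstruent before voiceless consonant becomes voiceless ('zp' -> 'sp'). 'cozpoy' -> 'cospoy'
Rule 3: Final Devoicing: final consonant 'y' is not one of the voiced obstruents b/d/g/v/z. No change.
Final form: 'cospoy'

cospoy


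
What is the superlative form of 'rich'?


Apply superlative formation (add -est): 'rich' -> 'richest'.

richest


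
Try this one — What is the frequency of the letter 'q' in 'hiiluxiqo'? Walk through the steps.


Letter 'q' in 'hiiluxiqo': found at position(s) 8 = 1 occurrence(s).

1


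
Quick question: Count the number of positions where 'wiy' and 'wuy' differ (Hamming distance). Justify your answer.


Alignment:
Position 1: 'w' vs 'w' = match
Position 2: 'i' vs 'u' = DIFFER
Position 3: 'y' vs 'y' = match
Total differences: 1

1


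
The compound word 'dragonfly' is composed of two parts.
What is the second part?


Split 'dragonfly' into 'dragon' + 'fly'. The second part is 'fly'.

fly


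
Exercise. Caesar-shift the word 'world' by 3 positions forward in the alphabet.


Shift each letter by 3: w -> z, o -> r, r -> u, l -> o, d -> g. Result: 'zruog'.

zruog


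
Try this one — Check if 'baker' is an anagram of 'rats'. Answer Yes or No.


Sorted letters of 'baker': 'abekr'
Sorted letters of 'rats': 'arst'
They do not match.

No


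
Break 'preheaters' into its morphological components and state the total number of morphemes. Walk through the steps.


Step 1: Identify prefix: 'pre' (meaning: before)
Step 2: Identify root: 'heat'
Step 3: Identify suffix(es): 'er, s'
Decomposition: pre- (prefix: before) + heat (root) + -er (suffix: one who) + -s (plural)
Total morphemes: 4

4 morphemes (pre- (prefix: before) + heat (root) + -er (suffix: one who) + -s (plural))


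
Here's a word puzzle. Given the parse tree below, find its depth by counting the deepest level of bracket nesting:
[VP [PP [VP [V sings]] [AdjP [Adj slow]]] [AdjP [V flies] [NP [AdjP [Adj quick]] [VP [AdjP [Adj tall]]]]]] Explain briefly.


Count bracket nesting levels:
'[' at pos 0: depth = 1
'[' at pos 4: depth = 2
'[' at pos 8: depth = 3
'[' at pos 12: depth = 4
'[' at pos 23: depth = 3
'[' at pos 29: depth = 4
'[' at pos 42: depth = 2
'[' at pos 48: depth = 3
'[' at pos 58: depth = 3
'[' at pos 62: depth = 4
'[' at pos 68: depth = 5
'[' at pos 81: depth = 4
'[' at pos 85: depth = 5
'[' at pos 91: depth = 6
Maximum depth reached: 6

6


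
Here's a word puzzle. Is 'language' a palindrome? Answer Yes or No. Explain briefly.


Forward: 'language'
Reversed: 'egaugnal'
They differ.

No


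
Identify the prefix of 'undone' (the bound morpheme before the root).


The word 'undone' = 'un' (prefix) + 'done' (root). The prefix is 'un'.

un


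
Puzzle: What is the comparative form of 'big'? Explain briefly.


Apply comparative formation (double final consonant, add -er): 'big' -> 'bigger'.

bigger


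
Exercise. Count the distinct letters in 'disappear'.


Unique letters in 'disappear': {a, d, e, i, p, r, s} = 7 distinct letters.

7


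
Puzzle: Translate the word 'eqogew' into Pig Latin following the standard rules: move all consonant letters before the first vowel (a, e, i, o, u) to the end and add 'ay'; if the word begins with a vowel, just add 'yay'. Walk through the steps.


'eqogew' starts with a vowel, so add 'yay': 'eqogewyay'.

eqogewyay


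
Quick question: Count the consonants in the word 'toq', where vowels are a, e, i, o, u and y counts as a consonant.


Consonants in 'toq': t, q = 2 consonants.

2


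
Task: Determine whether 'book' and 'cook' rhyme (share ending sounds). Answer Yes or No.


Rime (stressed vowel + following sounds) of 'book': -ook = /ʊk/
Rime of 'cook': -ook = /ʊk/
/ʊk/ and /ʊk/ are the same ending sound, so the words rhyme.

Yes


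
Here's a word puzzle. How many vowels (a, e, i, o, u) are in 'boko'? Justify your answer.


Vowels in 'boko': o, o = 2 vowels.

2


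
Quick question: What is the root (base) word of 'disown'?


Remove prefix 'dis' from 'disown' to get root 'own'.

own


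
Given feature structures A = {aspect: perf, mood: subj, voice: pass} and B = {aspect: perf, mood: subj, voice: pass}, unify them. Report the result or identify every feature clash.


Compare features:
aspect: A=perf vs B=perf -> unified: perf
mood: A=subj vs B=subj -> unified: subj
voice: A=pass vs B=pass -> unified: pass
No clashes found.

Unified: {aspect: perf, mood: subj, voice: pass}


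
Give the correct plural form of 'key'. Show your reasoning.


Apply rule: Add -s. 'key' becomes 'keys'.

keys


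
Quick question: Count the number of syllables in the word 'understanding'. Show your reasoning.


Break 'understanding' into syllables: un-der-stand-ing -> un | der | stand | ing = 4 syllables

4 syllables


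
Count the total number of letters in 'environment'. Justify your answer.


Spell out 'environment' and number each letter: e(1), n(2), v(3), i(4), r(5), o(6), n(7), m(8), e(9), n(10), t(11). Total: 11 letters.

11


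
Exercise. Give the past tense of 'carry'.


Apply rule: Change -y to -ied. 'carry' becomes 'carried'.

carried


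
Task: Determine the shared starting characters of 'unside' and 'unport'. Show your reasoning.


Compare from the start: 2 characters match: 'un'. Mismatch at position 3: 's' vs 'p'.

un


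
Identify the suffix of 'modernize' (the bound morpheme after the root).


The word 'modernize' = 'modern' (root) + '-ize' (suffix). The suffix is '-ize'.

ize


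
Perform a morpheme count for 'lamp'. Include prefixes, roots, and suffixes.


Decomposition: lamp (free morpheme) = 1 morpheme(s)

1 morphemes


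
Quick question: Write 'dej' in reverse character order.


Reverse 'dej' character by character: 'jed'.

jed


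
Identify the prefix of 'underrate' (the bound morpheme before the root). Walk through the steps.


The word 'underrate' = 'under' (prefix) + 'rate' (root). The prefix is 'under'.

under


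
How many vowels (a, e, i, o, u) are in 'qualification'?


Vowels in 'qualification': u, a, i, i, a, i, o = 7 vowels.

7


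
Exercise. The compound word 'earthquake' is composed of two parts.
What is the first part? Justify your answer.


Split 'earthquake' into 'earth' + 'quake'. The first part is 'earth'.

earth


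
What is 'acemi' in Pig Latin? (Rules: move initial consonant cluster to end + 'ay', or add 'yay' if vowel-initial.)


'acemi' starts with a vowel, so add 'yay': 'acemiyay'.

acemiyay


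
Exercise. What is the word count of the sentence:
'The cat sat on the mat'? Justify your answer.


Split into words: The | cat | sat | on | the | mat = 6 words.

6


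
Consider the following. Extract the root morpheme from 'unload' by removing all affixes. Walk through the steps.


Remove prefix 'un' from 'unload' to get root 'load'.

load


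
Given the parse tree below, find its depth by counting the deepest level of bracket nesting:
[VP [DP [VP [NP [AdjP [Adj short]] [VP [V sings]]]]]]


Count bracket nesting levels:
'[' at pos 0: depth = 1
'[' at pos 4: depth = 2
'[' at pos 8: depth = 3
'[' at pos 12: depth = 4
'[' at pos 16: depth = 5
'[' at pos 22: depth = 6
'[' at pos 35: depth = 5
'[' at pos 39: depth = 6
Maximum depth reached: 6

6


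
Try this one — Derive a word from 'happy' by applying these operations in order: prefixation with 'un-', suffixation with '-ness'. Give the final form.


Step 1: Add prefix 'un-' to 'happy' = 'unhappy'
Step 2: Add suffix '-ness' to 'unhappy' = 'unhappiness'

unhappiness


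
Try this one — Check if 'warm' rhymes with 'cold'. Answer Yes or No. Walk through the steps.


Rime (stressed vowel + following sounds) of 'warm': -arm = /ɔːrm/
Rime of 'cold': -old = /oʊld/
/ɔːrm/ and /oʊld/ are different ending sounds, so the words do not rhyme.

No


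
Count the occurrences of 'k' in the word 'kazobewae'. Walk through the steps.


Letter 'k' in 'kazobewae': found at position(s) 1 = 1 occurrence(s).

1


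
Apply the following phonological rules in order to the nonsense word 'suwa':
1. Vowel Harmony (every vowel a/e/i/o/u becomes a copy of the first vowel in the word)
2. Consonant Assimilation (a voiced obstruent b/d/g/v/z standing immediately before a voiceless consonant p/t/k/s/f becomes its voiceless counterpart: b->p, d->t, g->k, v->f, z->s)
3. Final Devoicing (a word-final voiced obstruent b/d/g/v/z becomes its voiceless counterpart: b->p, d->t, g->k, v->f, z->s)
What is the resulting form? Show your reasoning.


Starting form: 'suwa'
Rule 1: Vowel Harmony: all vowels become 'u' (matching first vowel). 'suwa' -> 'suwu'
Rule 2: Consonant Assimilation: no voiced obstruent (b/d/g/v/z) stands immediately before a voiceless consonant (p/t/k/s/f). No change.
Rule 3: Final Devoicing: the word ends in the vowel 'u', not a consonant. No change.
Final form: 'suwu'

suwu


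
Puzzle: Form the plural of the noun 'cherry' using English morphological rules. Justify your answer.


Apply rule: Change -y to -ies (consonant + y). 'cherry' becomes 'cherries'.

cherries


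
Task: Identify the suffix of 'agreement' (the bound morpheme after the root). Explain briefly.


The word 'agreement' = 'agree' (root) + '-ment' (suffix). The suffix is '-ment'.

ment


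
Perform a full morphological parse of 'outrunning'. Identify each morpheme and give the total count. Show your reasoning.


Step 1: Identify prefix: 'out' (meaning: surpass)
Step 2: Identify root: 'run'
Step 3: Identify suffix(es): 'ing'
Decomposition: out- (prefix: surpass) + run (root) + -ing (suffix: ongoing action)
Total morphemes: 3

3 morphemes (out- (prefix: surpass) + run (root) + -ing (suffix: ongoing action))


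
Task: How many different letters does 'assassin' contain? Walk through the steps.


Unique letters in 'assassin': {a, i, n, s} = 4 distinct letters.

4


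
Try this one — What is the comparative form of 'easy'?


Apply comparative formation (consonant + y: change y to i, add -er): 'easy' -> 'easier'.

easier


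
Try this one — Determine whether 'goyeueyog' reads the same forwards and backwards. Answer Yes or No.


Forward: 'goyeueyog'
Reversed: 'goyeueyog'
They are identical.

Yes


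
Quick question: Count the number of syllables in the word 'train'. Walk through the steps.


Break 'train' into syllables: train -> train = 1 syllable

1 syllable


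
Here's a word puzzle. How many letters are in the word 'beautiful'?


Spell out 'beautiful' and number each letter: b(1), e(2), a(3), u(4), t(5), i(6), f(7), u(8), l(9). Total: 9 letters.

9


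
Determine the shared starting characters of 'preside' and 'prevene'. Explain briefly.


Compare from the start: 3 characters match: 'pre'. Mismatch at position 4: 's' vs 'v'.

pre


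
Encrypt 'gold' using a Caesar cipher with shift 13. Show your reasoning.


Shift each letter by 13: g -> t, o -> b, l -> y, d -> q. Result: 'tbyq'.

tbyq


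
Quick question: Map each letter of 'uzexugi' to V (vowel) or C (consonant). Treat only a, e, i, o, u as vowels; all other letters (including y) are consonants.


Letter mapping: u = V, z = C, e = V, x = C, u = V, g = C, i = V.

VCVCVCV


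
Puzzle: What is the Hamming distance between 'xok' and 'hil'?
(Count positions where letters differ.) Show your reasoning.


Alignment:
Position 1: 'x' vs 'h' = DIFFER
Position 2: 'o' vs 'i' = DIFFER
Position 3: 'k' vs 'l' = DIFFER
Total differences: 3

3


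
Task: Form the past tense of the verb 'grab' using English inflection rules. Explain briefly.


Apply rule: Double final consonant and add -ed. 'grab' becomes 'grabbed'.

grabbed


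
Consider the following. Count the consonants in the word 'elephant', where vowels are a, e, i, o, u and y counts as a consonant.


Consonants in 'elephant': l, p, h, n, t = 5 consonants.

5


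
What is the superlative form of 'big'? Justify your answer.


Apply superlative formation (double final consonant, add -est): 'big' -> 'biggest'.

biggest


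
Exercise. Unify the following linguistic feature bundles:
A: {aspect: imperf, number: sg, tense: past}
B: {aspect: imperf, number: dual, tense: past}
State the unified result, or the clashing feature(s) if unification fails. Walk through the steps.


Compare features:
aspect: A=imperf vs B=imperf -> unified: imperf
number: A=sg vs B=dual -> CLASH
tense: A=past vs B=past -> unified: past
Clash detected on feature 'number' (sg vs dual); unification fails.

CLASH on 'number' (sg vs dual)


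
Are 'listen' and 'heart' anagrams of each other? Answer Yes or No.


Sorted letters of 'listen': 'eilnst'
Sorted letters of 'heart': 'aehrt'
They do not match.

No


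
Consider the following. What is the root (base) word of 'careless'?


Remove suffix '-less' from 'careless' to get root 'care'.

care


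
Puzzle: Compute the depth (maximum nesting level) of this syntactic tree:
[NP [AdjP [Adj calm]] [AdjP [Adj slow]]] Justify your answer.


Count bracket nesting levels:
'[' at pos 0: depth = 1
'[' at pos 4: depth = 2
'[' at pos 10: depth = 3
'[' at pos 22: depth = 2
'[' at pos 28: depth = 3
Maximum depth reached: 3

3


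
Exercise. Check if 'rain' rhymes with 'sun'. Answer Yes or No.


Rime (stressed vowel + following sounds) of 'rain': -ain = /eɪn/
Rime of 'sun': -un = /ʌn/
/eɪn/ and /ʌn/ are different ending sounds, so the words do not rhyme.

No


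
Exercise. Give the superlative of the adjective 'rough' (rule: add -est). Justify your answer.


Apply superlative formation (add -est): 'rough' -> 'roughest'.

roughest


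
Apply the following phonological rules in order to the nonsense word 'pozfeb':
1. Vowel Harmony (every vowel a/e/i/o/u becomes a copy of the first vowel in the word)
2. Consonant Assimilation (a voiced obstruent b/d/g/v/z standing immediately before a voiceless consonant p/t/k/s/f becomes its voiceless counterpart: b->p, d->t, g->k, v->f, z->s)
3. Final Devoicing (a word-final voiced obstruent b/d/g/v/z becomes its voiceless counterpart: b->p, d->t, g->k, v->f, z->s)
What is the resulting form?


Starting form: 'pozfeb'
Rule 1: Vowel Harmony: all vowels become 'o' (matching first vowel). 'pozfeb' -> 'pozfob'
Rule 2: Consonant Assimilation: voiced obstruent before voiceless consonant becomes voiceless ('zf' -> 'sf'). 'pozfob' -> 'posfob'
Rule 3: Final Devoicing: word-final voiced obstruent 'b' becomes voiceless 'p'. 'posfob' -> 'posfop'
Final form: 'posfop'

posfop


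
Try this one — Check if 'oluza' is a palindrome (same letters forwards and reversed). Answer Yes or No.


Forward: 'oluza'
Reversed: 'azulo'
They differ.

No


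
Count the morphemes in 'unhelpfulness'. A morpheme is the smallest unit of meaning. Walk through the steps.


Decomposition: un- (prefix) + help (root) + -ful (suffix) + -ness (suffix) = 4 morpheme(s)

4 morphemes


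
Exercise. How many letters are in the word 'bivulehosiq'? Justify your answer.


Spell out 'bivulehosiq' and number each letter: b(1), i(2), v(3), u(4), l(5), e(6), h(7), o(8), s(9), i(10), q(11). Total: 11 letters.

11


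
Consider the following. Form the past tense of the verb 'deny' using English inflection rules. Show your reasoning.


Apply rule: Change -y to -ied. 'deny' becomes 'denied'.

denied


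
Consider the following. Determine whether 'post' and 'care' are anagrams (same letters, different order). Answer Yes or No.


Sorted letters of 'post': 'opst'
Sorted letters of 'care': 'acer'
They do not match.

No


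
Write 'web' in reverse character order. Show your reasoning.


Reverse 'web' character by character: 'bew'.

bew


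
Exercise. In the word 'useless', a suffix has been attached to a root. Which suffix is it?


The word 'useless' = 'use' (root) + '-less' (suffix). The suffix is '-less'.

less


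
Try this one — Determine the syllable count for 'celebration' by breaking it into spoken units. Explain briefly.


Break 'celebration' into syllables: cel-e-bra-tion -> cel | e | bra | tion = 4 syllables

4 syllables


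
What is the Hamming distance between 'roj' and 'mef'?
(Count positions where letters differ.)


Alignment:
Position 1: 'r' vs 'm' = DIFFER
Position 2: 'o' vs 'e' = DIFFER
Position 3: 'j' vs 'f' = DIFFER
Total differences: 3

3


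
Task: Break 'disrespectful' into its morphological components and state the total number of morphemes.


Step 1: Identify prefix: 'dis' (meaning: not/apart)
Step 2: Identify root: 'respect'
Step 3: Identify suffix(es): 'ful'
Decomposition: dis- (prefix: not/apart) + respect (root) + -ful (suffix: full of)
Total morphemes: 3

3 morphemes (dis- (prefix: not/apart) + respect (root) + -ful (suffix: full of))


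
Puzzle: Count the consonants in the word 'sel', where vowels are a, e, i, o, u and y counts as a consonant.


Consonants in 'sel': s, l = 2 consonants.

2


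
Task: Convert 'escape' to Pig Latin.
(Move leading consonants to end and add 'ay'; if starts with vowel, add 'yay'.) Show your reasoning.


'escape' starts with a vowel, so add 'yay': 'escapeyay'.

escapeyay


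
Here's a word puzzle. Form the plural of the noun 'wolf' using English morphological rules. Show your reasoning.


Apply rule: Change -f to -ves. 'wolf' becomes 'wolves'.

wolves


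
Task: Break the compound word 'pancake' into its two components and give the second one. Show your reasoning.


Split 'pancake' into 'pan' + 'cake'. The second part is 'cake'.

cake


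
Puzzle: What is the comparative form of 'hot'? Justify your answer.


Apply comparative formation (double final consonant, add -er): 'hot' -> 'hotter'.

hotter


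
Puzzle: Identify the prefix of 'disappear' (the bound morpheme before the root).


The word 'disappear' = 'dis' (prefix) + 'appear' (root). The prefix is 'dis'.

dis


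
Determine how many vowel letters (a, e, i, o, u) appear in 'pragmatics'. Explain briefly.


Vowels in 'pragmatics': a, a, i = 3 vowels.

3


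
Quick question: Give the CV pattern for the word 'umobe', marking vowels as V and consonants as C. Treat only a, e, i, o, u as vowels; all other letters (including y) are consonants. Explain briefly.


Letter mapping: u = V, m = C, o = V, b = C, e = V.

VCVCV


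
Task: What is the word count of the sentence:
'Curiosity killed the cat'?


Split into words: Curiosity | killed | the | cat = 4 words.

4


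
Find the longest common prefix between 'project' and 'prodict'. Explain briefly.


Compare from the start: 3 characters match: 'pro'. Mismatch at position 4: 'j' vs 'd'.

pro


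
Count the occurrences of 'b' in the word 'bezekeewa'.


Letter 'b' in 'bezekeewa': found at position(s) 1 = 1 occurrence(s).

1


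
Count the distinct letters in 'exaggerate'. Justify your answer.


Unique letters in 'exaggerate': {a, e, g, r, t, x} = 6 distinct letters.

6


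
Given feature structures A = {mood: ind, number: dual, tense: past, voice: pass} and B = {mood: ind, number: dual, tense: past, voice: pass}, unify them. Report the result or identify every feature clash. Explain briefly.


Compare features:
mood: A=ind vs B=ind -> unified: ind
number: A=dual vs B=dual -> unified: dual
tense: A=past vs B=past -> unified: past
voice: A=pass vs B=pass -> unified: pass
No clashes found.

Unified: {mood: ind, number: dual, tense: past, voice: pass}


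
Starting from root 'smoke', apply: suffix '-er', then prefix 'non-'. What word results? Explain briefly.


Step 1: Add suffix '-er' to 'smoke' = 'smoker'
Step 2: Add prefix 'non-' to 'smoker' = 'nonsmoker'

nonsmoker


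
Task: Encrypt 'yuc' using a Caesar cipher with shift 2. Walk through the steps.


Shift each letter by 2: y -> a, u -> w, c -> e. Result: 'awe'.

awe


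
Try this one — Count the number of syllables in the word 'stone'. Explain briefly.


Break 'stone' into syllables: stone -> stone = 1 syllable

1 syllable


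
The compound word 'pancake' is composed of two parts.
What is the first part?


Split 'pancake' into 'pan' + 'cake'. The first part is 'pan'.

pan


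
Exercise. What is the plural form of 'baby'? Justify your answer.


Apply rule: Change -y to -ies (consonant + y). 'baby' becomes 'babies'.

babies


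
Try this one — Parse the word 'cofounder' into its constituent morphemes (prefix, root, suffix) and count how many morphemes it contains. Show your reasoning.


Step 1: Identify prefix: 'co' (meaning: together)
Step 2: Identify root: 'found'
Step 3: Identify suffix(es): 'er'
Decomposition: co- (prefix: together) + found (root) + -er (suffix: one who)
Total morphemes: 3

3 morphemes (co- (prefix: together) + found (root) + -er (suffix: one who))


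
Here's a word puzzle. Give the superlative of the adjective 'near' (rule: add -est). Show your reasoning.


Apply superlative formation (add -est): 'near' -> 'nearest'.

nearest


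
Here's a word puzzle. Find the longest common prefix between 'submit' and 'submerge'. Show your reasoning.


Compare from the start: 4 characters match: 'subm'. Mismatch at position 5: 'i' vs 'e'.

subm


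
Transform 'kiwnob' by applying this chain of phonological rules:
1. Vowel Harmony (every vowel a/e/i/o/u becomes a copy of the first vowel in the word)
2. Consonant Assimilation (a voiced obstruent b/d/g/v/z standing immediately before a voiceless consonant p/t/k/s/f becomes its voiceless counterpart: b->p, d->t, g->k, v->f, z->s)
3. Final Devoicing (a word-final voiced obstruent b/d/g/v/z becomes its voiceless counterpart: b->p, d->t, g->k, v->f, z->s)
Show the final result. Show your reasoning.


Starting form: 'kiwnob'
Rule 1: Vowel Harmony: all vowels become 'i' (matching first vowel). 'kiwnob' -> 'kiwnib'
Rule 2: Consonant Assimilation: no voiced obstruent (b/d/g/v/z) stands immediately before a voiceless consonant (p/t/k/s/f). No change.
Rule 3: Final Devoicing: word-final voiced obstruent 'b' becomes voiceless 'p'. 'kiwnib' -> 'kiwnip'
Final form: 'kiwnip'

kiwnip


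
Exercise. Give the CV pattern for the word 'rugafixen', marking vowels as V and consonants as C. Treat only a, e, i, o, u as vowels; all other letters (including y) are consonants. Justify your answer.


Letter mapping: r = C, u = V, g = C, a = V, f = C, i = V, x = C, e = V, n = C.

CVCVCVCVC


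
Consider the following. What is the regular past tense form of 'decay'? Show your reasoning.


Apply rule: Add -ed. 'decay' becomes 'decayed'.

decayed


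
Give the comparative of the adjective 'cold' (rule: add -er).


Apply comparative formation (add -er): 'cold' -> 'colder'.

colder


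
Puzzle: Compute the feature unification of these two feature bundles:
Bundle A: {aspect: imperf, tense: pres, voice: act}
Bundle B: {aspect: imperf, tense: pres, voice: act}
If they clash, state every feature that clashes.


Compare features:
aspect: A=imperf vs B=imperf -> unified: imperf
tense: A=pres vs B=pres -> unified: pres
voice: A=act vs B=act -> unified: act
No clashes found.

Unified: {aspect: imperf, tense: pres, voice: act}


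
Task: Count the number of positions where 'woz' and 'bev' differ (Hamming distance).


Alignment:
Position 1: 'w' vs 'b' = DIFFER
Position 2: 'o' vs 'e' = DIFFER
Position 3: 'z' vs 'v' = DIFFER
Total differences: 3

3


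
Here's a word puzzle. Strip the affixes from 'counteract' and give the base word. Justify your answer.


Remove prefix 'counter' from 'counteract' to get root 'act'.

act


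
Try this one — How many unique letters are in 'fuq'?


Unique letters in 'fuq': {f, q, u} = 3 distinct letters.

3


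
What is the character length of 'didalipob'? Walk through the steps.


Spell out 'didalipob' and number each letter: d(1), i(2), d(3), a(4), l(5), i(6), p(7), o(8), b(9). Total: 9 letters.

9


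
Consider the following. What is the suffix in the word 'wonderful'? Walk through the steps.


The word 'wonderful' = 'wonder' (root) + '-ful' (suffix). The suffix is '-ful'.

ful


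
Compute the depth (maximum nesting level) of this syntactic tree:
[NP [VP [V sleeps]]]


Count bracket nesting levels:
'[' at pos 0: depth = 1
'[' at pos 4: depth = 2
'[' at pos 8: depth = 3
Maximum depth reached: 3

3


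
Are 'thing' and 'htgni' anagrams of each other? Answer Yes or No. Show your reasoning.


Sorted letters of 'thing': 'ghint'
Sorted letters of 'htgni': 'ghint'
They match.

Yes


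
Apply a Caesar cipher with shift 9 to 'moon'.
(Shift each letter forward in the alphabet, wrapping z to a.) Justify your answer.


Shift each letter by 9: m -> v, o -> x, o -> x, n -> w. Result: 'vxxw'.

vxxw


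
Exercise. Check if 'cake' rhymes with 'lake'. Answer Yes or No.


Rime (stressed vowel + following sounds) of 'cake': -ake = /eɪk/
Rime of 'lake': -ake = /eɪk/
/eɪk/ and /eɪk/ are the same ending sound, so the words rhyme.

Yes


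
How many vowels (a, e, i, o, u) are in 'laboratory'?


Vowels in 'laboratory': a, o, a, o = 4 vowels.

4


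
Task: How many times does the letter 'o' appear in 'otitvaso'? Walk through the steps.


Letter 'o' in 'otitvaso': found at position(s) 1, 8 = 2 occurrence(s).

2


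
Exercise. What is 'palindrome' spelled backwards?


Reverse 'palindrome' character by character: 'emordnilap'.

emordnilap


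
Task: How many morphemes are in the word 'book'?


Decomposition: book (free morpheme) = 1 morpheme(s)

1 morphemes


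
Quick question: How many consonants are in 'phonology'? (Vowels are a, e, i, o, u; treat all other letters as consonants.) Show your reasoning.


Consonants in 'phonology': p, h, n, l, g, y = 6 consonants.

6


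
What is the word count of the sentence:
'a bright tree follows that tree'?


Split into words: a | bright | tree | follows | that | tree = 6 words.

6


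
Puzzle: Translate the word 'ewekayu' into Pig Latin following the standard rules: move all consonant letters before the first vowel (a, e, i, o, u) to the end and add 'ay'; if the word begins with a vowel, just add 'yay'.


'ewekayu' starts with a vowel, so add 'yay': 'ewekayuyay'.

ewekayuyay


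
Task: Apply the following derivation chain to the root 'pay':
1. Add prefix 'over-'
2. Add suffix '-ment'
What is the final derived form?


Step 1: Add prefix 'over-' to 'pay' = 'overpay'
Step 2: Add suffix '-ment' to 'overpay' = 'overpayment'

overpayment


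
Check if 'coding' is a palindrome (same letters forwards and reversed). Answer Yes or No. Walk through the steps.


Forward: 'coding'
Reversed: 'gnidoc'
They differ.

No


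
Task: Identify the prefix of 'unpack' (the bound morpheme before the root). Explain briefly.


The word 'unpack' = 'un' (prefix) + 'pack' (root). The prefix is 'un'.

un


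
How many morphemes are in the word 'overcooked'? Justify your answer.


Decomposition: over- (prefix) + cook (root) + -ed (suffix) = 3 morpheme(s)

3 morphemes


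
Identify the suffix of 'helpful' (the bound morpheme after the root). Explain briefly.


The word 'helpful' = 'help' (root) + '-ful' (suffix). The suffix is '-ful'.

ful


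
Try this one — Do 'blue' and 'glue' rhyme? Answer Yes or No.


Rime (stressed vowel + following sounds) of 'blue': -ue = /uː/
Rime of 'glue': -ue = /uː/
/uː/ and /uː/ are the same ending sound, so the words rhyme.

Yes


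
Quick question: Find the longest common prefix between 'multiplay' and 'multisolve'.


Compare from the start: 5 characters match: 'multi'. Mismatch at position 6: 'p' vs 's'.

multi


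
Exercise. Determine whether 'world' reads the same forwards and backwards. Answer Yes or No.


Forward: 'world'
Reversed: 'dlrow'
They differ.

No


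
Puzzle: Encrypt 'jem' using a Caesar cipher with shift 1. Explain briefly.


Shift each letter by 1: j -> k, e -> f, m -> n. Result: 'kfn'.

kfn


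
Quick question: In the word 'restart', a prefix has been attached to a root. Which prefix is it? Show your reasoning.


The word 'restart' = 're' (prefix) + 'start' (root). The prefix is 're'.

re


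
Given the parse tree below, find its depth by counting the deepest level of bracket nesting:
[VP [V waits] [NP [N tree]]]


Count bracket nesting levels:
'[' at pos 0: depth = 1
'[' at pos 4: depth = 2
'[' at pos 14: depth = 2
'[' at pos 18: depth = 3
Maximum depth reached: 3

3


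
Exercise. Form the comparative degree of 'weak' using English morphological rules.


Apply comparative formation (add -er): 'weak' -> 'weaker'.

weaker


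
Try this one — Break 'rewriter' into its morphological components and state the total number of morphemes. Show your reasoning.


Step 1: Identify prefix: 're' (meaning: again)
Step 2: Identify root: 'write'
Step 3: Identify suffix(es): 'er'
Decomposition: re- (prefix: again) + write (root) + -er (suffix: one who)
Total morphemes: 3

3 morphemes (re- (prefix: again) + write (root) + -er (suffix: one who))


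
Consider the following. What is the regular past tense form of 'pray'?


Apply rule: Add -ed. 'pray' becomes 'prayed'.

prayed


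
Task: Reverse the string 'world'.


Reverse 'world' character by character: 'dlrow'.

dlrow


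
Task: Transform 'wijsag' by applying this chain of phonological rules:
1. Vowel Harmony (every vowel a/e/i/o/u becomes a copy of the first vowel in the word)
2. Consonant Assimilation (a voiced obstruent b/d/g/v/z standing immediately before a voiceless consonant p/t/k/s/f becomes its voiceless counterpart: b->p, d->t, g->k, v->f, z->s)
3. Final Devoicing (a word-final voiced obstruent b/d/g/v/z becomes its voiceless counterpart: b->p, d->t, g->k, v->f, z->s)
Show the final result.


Starting form: 'wijsag'
Rule 1: Vowel Harmony: all vowels become 'i' (matching first vowel). 'wijsag' -> 'wijsig'
Rule 2: Consonant Assimilation: no voiced obstruent (b/d/g/v/z) stands immediately before a voiceless consonant (p/t/k/s/f). No change.
Rule 3: Final Devoicing: word-final voiced obstruent 'g' becomes voiceless 'k'. 'wijsig' -> 'wijsik'
Final form: 'wijsik'

wijsik


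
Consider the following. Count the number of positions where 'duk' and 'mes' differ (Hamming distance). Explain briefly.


Alignment:
Position 1: 'd' vs 'm' = DIFFER
Position 2: 'u' vs 'e' = DIFFER
Position 3: 'k' vs 's' = DIFFER
Total differences: 3

3


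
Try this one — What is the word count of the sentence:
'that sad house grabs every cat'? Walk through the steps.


Split into words: that | sad | house | grabs | every | cat = 6 words.

6


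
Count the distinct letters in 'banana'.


Unique letters in 'banana': {a, b, n} = 3 distinct letters.

3


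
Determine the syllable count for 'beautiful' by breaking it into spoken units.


Break 'beautiful' into syllables: beau-ti-ful -> beau | ti | ful = 3 syllables

3 syllables


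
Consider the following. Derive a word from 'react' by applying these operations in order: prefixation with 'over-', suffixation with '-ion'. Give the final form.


Step 1: Add prefix 'over-' to 'react' = 'overreact'
Step 2: Add suffix '-ion' to 'overreact' = 'overreaction'

overreaction


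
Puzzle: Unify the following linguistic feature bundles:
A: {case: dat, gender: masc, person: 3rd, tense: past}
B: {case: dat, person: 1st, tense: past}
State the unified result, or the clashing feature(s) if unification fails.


Compare features:
case: A=dat vs B=dat -> unified: dat
gender: A=masc vs B=_ -> unified: masc
person: A=3rd vs B=1st -> CLASH
tense: A=past vs B=past -> unified: past
Clash detected on feature 'person' (3rd vs 1st); unification fails.

CLASH on 'person' (3rd vs 1st)


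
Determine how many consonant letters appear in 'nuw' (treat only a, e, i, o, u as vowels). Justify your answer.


Consonants in 'nuw': n, w = 2 consonants.

2


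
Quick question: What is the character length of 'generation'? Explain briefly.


Spell out 'generation' and number each letter: g(1), e(2), n(3), e(4), r(5), a(6), t(7), i(8), o(9), n(10). Total: 10 letters.

10


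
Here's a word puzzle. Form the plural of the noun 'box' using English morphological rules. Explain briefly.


Apply rule: Add -es (sibilant/fricative ending). 'box' becomes 'boxes'.

boxes


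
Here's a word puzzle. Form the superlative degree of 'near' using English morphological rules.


Apply superlative formation (add -est): 'near' -> 'nearest'.

nearest


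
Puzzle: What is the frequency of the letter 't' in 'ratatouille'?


Letter 't' in 'ratatouille': found at position(s) 3, 5 = 2 occurrence(s).

2


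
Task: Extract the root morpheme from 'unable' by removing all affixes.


Remove prefix 'un' from 'unable' to get root 'able'.

able


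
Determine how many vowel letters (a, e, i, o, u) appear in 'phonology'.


Vowels in 'phonology': o, o, o = 3 vowels.

3


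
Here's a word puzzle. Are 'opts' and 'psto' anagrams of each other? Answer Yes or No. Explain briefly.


Sorted letters of 'opts': 'opst'
Sorted letters of 'psto': 'opst'
They match.

Yes


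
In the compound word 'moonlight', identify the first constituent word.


Split 'moonlight' into 'moon' + 'light'. The first part is 'moon'.

moon


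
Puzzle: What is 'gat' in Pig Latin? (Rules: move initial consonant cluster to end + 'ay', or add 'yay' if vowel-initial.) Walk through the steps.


'gat': move consonant cluster 'g' to end and add 'ay': 'atgay'.

atgay


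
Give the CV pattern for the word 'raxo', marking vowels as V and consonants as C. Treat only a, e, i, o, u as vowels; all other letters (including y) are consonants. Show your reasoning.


Letter mapping: r = C, a = V, x = C, o = V.

CVCV
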